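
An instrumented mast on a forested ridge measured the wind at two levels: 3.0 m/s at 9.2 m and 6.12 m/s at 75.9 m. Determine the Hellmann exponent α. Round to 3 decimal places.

Power law: V₂/V₁ = (z₂/z₁)^α ⇒ α = ln(V₂/V₁) / ln(z₂/z₁)
α = ln(6.12/3.0) / ln(75.9/9.2) = ln(2.0400) / ln(8.2500)
  = 0.71295 / 2.11021 = 0.33786

α ≈ 0.338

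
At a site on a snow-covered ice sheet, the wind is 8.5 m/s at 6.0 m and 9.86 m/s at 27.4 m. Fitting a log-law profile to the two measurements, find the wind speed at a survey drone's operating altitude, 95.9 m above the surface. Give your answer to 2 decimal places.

10.98 m/s

Log law: V ∝ ln(z/z₀). From the pair, with r = V₁/V₂ = 0.86207,
ln z₀ = (ln z₁ − r·ln z₂)/(1 − r) = (1.7918 − 0.86207×3.3105)/0.13793 = -7.7006 → z₀ = 0.0004525 m
V₃ = V₁ · ln(z₃/z₀)/ln(z₁/z₀) = 8.5 × 12.2639/9.4924 = 10.9818 m/s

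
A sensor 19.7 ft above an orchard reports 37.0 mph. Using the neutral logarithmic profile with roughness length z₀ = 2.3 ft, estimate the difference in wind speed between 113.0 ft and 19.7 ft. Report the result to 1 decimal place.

Log law: V₂ = V₁ · ln(z₂/z₀)/ln(z₁/z₀) = 37.0 × 3.8945/2.1477 = 67.0927 mph
ΔV = 67.0927 − 37.0 = 30.0927 mph

30.1 mph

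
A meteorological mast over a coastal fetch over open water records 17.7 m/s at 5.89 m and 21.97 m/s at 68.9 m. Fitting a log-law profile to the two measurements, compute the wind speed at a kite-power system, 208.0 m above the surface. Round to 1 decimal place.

23.9 m/s

Log law: V ∝ ln(z/z₀). From the pair, with r = V₁/V₂ = 0.80564,
ln z₀ = (ln z₁ − r·ln z₂)/(1 − r) = (1.7733 − 0.80564×4.2327)/0.19436 = -8.4214 → z₀ = 0.0002201 m
V₃ = V₁ · ln(z₃/z₀)/ln(z₁/z₀) = 17.7 × 13.7590/10.1947 = 23.8883 m/s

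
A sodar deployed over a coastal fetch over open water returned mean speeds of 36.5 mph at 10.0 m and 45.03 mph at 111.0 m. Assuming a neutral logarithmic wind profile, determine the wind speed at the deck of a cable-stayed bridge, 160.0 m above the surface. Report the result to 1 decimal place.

Log law: V ∝ ln(z/z₀). From the pair, with r = V₁/V₂ = 0.81057,
ln z₀ = (ln z₁ − r·ln z₂)/(1 − r) = (2.3026 − 0.81057×4.7095)/0.18943 = -7.9968 → z₀ = 0.0003365 m
V₃ = V₁ · ln(z₃/z₀)/ln(z₁/z₀) = 36.5 × 13.0719/10.2994 = 46.3258 mph

46.3 mph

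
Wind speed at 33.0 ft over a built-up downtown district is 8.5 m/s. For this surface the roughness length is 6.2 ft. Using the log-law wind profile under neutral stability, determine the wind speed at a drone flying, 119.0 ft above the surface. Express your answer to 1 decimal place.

Log law: V(z) ∝ ln(z/z₀), so V₂/V₁ = ln(z₂/z₀) / ln(z₁/z₀).
ln(119.0/6.2) = 2.9546, ln(33.0/6.2) = 1.6720
V₂ = 8.5 × 2.9546/1.6720 = 8.5 × 1.7671 = 15.0206 m/s

15.0 m/s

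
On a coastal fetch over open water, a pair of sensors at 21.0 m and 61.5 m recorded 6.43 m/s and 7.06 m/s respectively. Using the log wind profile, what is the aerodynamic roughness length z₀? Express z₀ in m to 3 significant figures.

Log law: V(z) ∝ ln(z/z₀). With r = V₁/V₂ = 6.43/7.06 = 0.91076,
r · ln(z₂/z₀) = ln(z₁/z₀) ⇒ ln z₀ = (ln z₁ − r·ln z₂)/(1 − r)
ln z₀ = (3.04452 − 0.91076×4.11904) / 0.08924 = -7.9224
z₀ = exp(-7.9224) = 0.0003625 m

z₀ ≈ 0.000363 m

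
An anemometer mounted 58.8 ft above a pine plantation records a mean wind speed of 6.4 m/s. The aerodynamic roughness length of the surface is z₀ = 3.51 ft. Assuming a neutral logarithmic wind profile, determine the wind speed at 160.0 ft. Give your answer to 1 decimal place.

Log law: V(z) ∝ ln(z/z₀), so V₂/V₁ = ln(z₂/z₀) / ln(z₁/z₀).
ln(160.0/3.51) = 3.8196, ln(58.8/3.51) = 2.8185
V₂ = 6.4 × 3.8196/2.8185 = 6.4 × 1.3552 = 8.6730 m/s

8.7 m/s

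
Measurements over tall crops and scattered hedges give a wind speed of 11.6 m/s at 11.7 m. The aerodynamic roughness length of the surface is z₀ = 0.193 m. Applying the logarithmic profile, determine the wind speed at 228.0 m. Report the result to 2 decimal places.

19.99 m/s

Log law: V(z) ∝ ln(z/z₀), so V₂/V₁ = ln(z₂/z₀) / ln(z₁/z₀).
ln(228.0/0.193) = 7.0744, ln(11.7/0.193) = 4.1047
V₂ = 11.6 × 7.0744/4.1047 = 11.6 × 1.7235 = 19.9927 m/s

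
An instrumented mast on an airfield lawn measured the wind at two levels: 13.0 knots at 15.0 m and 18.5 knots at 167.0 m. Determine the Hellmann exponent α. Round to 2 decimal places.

α ≈ 0.15

Power law: V₂/V₁ = (z₂/z₁)^α ⇒ α = ln(V₂/V₁) / ln(z₂/z₁)
α = ln(18.5/13.0) / ln(167.0/15.0) = ln(1.4231) / ln(11.1333)
  = 0.35282 / 2.40994 = 0.14640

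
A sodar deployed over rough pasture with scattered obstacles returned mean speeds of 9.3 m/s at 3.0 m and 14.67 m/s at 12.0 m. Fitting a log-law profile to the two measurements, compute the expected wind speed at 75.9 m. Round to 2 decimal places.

Log law: V ∝ ln(z/z₀). From the pair, with r = V₁/V₂ = 0.63395,
ln z₀ = (ln z₁ − r·ln z₂)/(1 − r) = (1.0986 − 0.63395×2.4849)/0.36605 = -1.3022 → z₀ = 0.2719 m
V₃ = V₁ · ln(z₃/z₀)/ln(z₁/z₀) = 9.3 × 5.6316/2.4008 = 21.8150 m/s

21.81 m/s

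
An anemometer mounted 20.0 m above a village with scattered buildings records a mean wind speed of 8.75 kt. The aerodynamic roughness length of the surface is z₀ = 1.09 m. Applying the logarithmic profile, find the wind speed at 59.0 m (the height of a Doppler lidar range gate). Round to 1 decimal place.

Log law: V(z) ∝ ln(z/z₀), so V₂/V₁ = ln(z₂/z₀) / ln(z₁/z₀).
ln(59.0/1.09) = 3.9914, ln(20.0/1.09) = 2.9096
V₂ = 8.75 × 3.9914/2.9096 = 8.75 × 1.3718 = 12.0033 kt

12.0 kt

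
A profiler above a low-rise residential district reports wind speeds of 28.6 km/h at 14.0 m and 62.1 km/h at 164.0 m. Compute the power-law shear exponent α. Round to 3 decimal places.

α ≈ 0.315

Power law: V₂/V₁ = (z₂/z₁)^α ⇒ α = ln(V₂/V₁) / ln(z₂/z₁)
α = ln(62.1/28.6) / ln(164.0/14.0) = ln(2.1713) / ln(11.7143)
  = 0.77534 / 2.46081 = 0.31507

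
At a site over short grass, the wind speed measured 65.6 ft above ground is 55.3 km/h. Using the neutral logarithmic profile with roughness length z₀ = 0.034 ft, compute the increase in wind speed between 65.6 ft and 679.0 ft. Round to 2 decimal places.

Log law: V₂ = V₁ · ln(z₂/z₀)/ln(z₁/z₀) = 55.3 × 9.9020/7.5650 = 72.3838 km/h
ΔV = 72.3838 − 55.3 = 17.0838 km/h

17.08 km/h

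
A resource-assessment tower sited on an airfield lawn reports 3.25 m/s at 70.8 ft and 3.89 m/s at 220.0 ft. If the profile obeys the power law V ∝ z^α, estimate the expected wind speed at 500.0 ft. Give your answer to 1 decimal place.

First find α: α = ln(V₂/V₁)/ln(z₂/z₁) = ln(3.89/3.25)/ln(220.0/70.8) = 0.17975/1.13377 = 0.1585
Extrapolate from 220.0 ft to 500.0 ft: V₃ = 3.89 × (500.0/220.0)^0.1585 = 3.89 × 1.1390 = 4.4308 m/s

4.4 m/s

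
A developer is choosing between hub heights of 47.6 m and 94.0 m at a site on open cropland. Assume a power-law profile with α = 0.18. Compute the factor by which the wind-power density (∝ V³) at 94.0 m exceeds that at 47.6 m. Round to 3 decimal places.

Speed ratio: V_B/V_A = (z_B/z_A)^α = (94.0/47.6)^0.18 = (1.9748)^0.18 = 1.13030
Power-density ratio: P_B/P_A = (V_B/V_A)³ = (1.13030)³ = 1.44405

1.444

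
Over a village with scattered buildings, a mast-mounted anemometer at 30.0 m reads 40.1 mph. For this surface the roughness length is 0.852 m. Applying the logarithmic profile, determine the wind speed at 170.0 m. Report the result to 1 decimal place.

59.6 mph

Log law: V(z) ∝ ln(z/z₀), so V₂/V₁ = ln(z₂/z₀) / ln(z₁/z₀).
ln(170.0/0.852) = 5.2960, ln(30.0/0.852) = 3.5614
V₂ = 40.1 × 5.2960/3.5614 = 40.1 × 1.4871 = 59.6311 mph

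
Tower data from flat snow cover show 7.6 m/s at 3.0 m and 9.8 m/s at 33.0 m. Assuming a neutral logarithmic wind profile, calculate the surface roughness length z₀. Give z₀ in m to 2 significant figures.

z₀ ≈ 0.00076 m

Log law: V(z) ∝ ln(z/z₀). With r = V₁/V₂ = 7.6/9.8 = 0.77551,
r · ln(z₂/z₀) = ln(z₁/z₀) ⇒ ln z₀ = (ln z₁ − r·ln z₂)/(1 − r)
ln z₀ = (1.09861 − 0.77551×3.49651) / 0.22449 = -7.1850
z₀ = exp(-7.1850) = 0.0007578 m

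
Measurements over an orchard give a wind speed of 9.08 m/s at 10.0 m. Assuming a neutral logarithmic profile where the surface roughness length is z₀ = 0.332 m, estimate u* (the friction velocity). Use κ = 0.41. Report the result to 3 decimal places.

Log law: V(z) = (u*/κ) · ln(z/z₀) ⇒ u* = κ · V / ln(z/z₀)
u* = 0.41 × 9.08 / ln(10.0/0.332) = 0.41 × 9.08 / 3.4052
   = 3.7228 / 3.4052 = 1.0933 m/s

u* ≈ 1.093 m/s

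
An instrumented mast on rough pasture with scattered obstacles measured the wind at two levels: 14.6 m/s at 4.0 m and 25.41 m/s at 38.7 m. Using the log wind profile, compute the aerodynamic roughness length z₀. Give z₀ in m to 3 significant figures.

z₀ ≈ 0.187 m

Log law: V(z) ∝ ln(z/z₀). With r = V₁/V₂ = 14.6/25.41 = 0.57458,
r · ln(z₂/z₀) = ln(z₁/z₀) ⇒ ln z₀ = (ln z₁ − r·ln z₂)/(1 − r)
ln z₀ = (1.38629 − 0.57458×3.65584) / 0.42542 = -1.6790
z₀ = exp(-1.6790) = 0.1866 m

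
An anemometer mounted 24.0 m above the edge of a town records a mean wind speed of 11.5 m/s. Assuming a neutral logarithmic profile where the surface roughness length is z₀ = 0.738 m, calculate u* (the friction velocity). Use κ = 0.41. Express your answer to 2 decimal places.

u* ≈ 1.35 m/s

Log law: V(z) = (u*/κ) · ln(z/z₀) ⇒ u* = κ · V / ln(z/z₀)
u* = 0.41 × 11.5 / ln(24.0/0.738) = 0.41 × 11.5 / 3.4819
   = 4.7150 / 3.4819 = 1.3542 m/s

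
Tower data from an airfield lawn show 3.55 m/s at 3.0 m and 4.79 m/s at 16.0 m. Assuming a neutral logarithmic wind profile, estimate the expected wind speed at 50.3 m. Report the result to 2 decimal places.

5.64 m/s

Log law: V ∝ ln(z/z₀). From the pair, with r = V₁/V₂ = 0.74113,
ln z₀ = (ln z₁ − r·ln z₂)/(1 − r) = (1.0986 − 0.74113×2.7726)/0.25887 = -3.6938 → z₀ = 0.02488 m
V₃ = V₁ · ln(z₃/z₀)/ln(z₁/z₀) = 3.55 × 7.6118/4.7924 = 5.6385 m/s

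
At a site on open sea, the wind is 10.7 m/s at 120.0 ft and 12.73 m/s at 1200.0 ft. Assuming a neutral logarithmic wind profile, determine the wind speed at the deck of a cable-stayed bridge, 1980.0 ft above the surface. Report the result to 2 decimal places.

Log law: V ∝ ln(z/z₀). From the pair, with r = V₁/V₂ = 0.84053,
ln z₀ = (ln z₁ − r·ln z₂)/(1 − r) = (4.7875 − 0.84053×7.0901)/0.15947 = -7.3493 → z₀ = 0.0006431 ft
V₃ = V₁ · ln(z₃/z₀)/ln(z₁/z₀) = 10.7 × 14.9401/12.1368 = 13.1715 m/s

13.17 m/s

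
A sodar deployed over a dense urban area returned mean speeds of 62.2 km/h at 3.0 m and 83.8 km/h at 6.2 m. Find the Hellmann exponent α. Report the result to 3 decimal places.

Power law: V₂/V₁ = (z₂/z₁)^α ⇒ α = ln(V₂/V₁) / ln(z₂/z₁)
α = ln(83.8/62.2) / ln(6.2/3.0) = ln(1.3473) / ln(2.0667)
  = 0.29808 / 0.72594 = 0.41061

α ≈ 0.411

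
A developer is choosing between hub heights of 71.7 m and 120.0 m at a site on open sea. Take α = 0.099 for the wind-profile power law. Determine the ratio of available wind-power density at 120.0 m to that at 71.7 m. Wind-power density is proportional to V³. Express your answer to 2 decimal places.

1.17

Speed ratio: V_B/V_A = (z_B/z_A)^α = (120.0/71.7)^0.099 = (1.6736)^0.099 = 1.05231
Power-density ratio: P_B/P_A = (V_B/V_A)³ = (1.05231)³ = 1.16527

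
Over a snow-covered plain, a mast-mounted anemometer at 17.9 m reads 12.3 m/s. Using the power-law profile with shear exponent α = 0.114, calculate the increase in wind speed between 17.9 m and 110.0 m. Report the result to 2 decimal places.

2.83 m/s

Power law: V₂ = V₁ · (z₂/z₁)^α = 12.3 × (6.1453)^0.114 = 15.1286 m/s
ΔV = 15.1286 − 12.3 = 2.8286 m/s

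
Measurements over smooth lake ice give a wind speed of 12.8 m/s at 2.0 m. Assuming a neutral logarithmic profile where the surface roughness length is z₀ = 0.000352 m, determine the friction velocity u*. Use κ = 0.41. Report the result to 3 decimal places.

u* ≈ 0.607 m/s

Log law: V(z) = (u*/κ) · ln(z/z₀) ⇒ u* = κ · V / ln(z/z₀)
u* = 0.41 × 12.8 / ln(2.0/0.000352) = 0.41 × 12.8 / 8.6450
   = 5.2480 / 8.6450 = 0.6071 m/s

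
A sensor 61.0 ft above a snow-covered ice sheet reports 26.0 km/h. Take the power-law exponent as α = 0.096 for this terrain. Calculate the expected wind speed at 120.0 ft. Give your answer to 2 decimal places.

27.74 km/h

Power-law profile: V₂ = V₁ · (z₂/z₁)^α
V₂ = 26.0 × (120.0/61.0)^0.096 = 26.0 × (1.9672)^0.096
    = 26.0 × 1.0671 = 27.7449 km/h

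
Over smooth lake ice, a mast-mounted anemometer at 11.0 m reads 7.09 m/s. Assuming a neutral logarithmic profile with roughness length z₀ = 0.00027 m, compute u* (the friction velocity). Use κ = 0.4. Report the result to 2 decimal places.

u* ≈ 0.27 m/s

Log law: V(z) = (u*/κ) · ln(z/z₀) ⇒ u* = κ · V / ln(z/z₀)
u* = 0.4 × 7.09 / ln(11.0/0.00027) = 0.4 × 7.09 / 10.6150
   = 2.8360 / 10.6150 = 0.2672 m/s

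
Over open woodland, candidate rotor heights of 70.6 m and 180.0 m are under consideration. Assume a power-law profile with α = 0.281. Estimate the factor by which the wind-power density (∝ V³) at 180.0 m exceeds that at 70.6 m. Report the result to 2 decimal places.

Speed ratio: V_B/V_A = (z_B/z_A)^α = (180.0/70.6)^0.281 = (2.5496)^0.281 = 1.30082
Power-density ratio: P_B/P_A = (V_B/V_A)³ = (1.30082)³ = 2.20116

2.20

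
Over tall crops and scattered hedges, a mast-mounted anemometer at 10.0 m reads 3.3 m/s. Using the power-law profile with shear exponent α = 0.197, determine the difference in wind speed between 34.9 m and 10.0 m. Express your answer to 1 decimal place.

0.9 m/s

Power law: V₂ = V₁ · (z₂/z₁)^α = 3.3 × (3.4900)^0.197 = 4.2213 m/s
ΔV = 4.2213 − 3.3 = 0.9213 m/s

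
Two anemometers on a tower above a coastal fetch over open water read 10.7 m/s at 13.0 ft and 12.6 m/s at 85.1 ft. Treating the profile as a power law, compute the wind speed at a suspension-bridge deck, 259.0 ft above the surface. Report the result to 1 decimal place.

First find α: α = ln(V₂/V₁)/ln(z₂/z₁) = ln(12.6/10.7)/ln(85.1/13.0) = 0.16345/1.87888 = 0.0870
Extrapolate from 85.1 ft to 259.0 ft: V₃ = 12.6 × (259.0/85.1)^0.0870 = 12.6 × 1.1017 = 13.8810 m/s

13.9 m/s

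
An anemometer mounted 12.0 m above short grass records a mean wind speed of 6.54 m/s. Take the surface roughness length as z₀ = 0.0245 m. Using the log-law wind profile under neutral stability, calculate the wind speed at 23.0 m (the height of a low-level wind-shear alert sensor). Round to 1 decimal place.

Log law: V(z) ∝ ln(z/z₀), so V₂/V₁ = ln(z₂/z₀) / ln(z₁/z₀).
ln(23.0/0.0245) = 6.8446, ln(12.0/0.0245) = 6.1940
V₂ = 6.54 × 6.8446/6.1940 = 6.54 × 1.1050 = 7.2269 m/s

7.2 m/s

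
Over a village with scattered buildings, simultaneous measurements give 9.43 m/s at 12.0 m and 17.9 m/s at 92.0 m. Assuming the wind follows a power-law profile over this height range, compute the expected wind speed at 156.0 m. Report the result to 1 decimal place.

First find α: α = ln(V₂/V₁)/ln(z₂/z₁) = ln(17.9/9.43)/ln(92.0/12.0) = 0.64090/2.03688 = 0.3146
Extrapolate from 92.0 m to 156.0 m: V₃ = 17.9 × (156.0/92.0)^0.3146 = 17.9 × 1.1808 = 21.1356 m/s

21.1 m/s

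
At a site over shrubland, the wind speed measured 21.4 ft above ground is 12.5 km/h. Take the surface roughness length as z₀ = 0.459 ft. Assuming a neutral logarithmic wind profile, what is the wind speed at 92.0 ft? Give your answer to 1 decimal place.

Log law: V(z) ∝ ln(z/z₀), so V₂/V₁ = ln(z₂/z₀) / ln(z₁/z₀).
ln(92.0/0.459) = 5.3005, ln(21.4/0.459) = 3.8421
V₂ = 12.5 × 5.3005/3.8421 = 12.5 × 1.3796 = 17.2448 km/h

17.2 km/h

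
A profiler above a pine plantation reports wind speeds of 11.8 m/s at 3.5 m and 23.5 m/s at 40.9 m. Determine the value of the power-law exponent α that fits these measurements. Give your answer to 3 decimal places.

α ≈ 0.280

Power law: V₂/V₁ = (z₂/z₁)^α ⇒ α = ln(V₂/V₁) / ln(z₂/z₁)
α = ln(23.5/11.8) / ln(40.9/3.5) = ln(1.9915) / ln(11.6857)
  = 0.68890 / 2.45837 = 0.28023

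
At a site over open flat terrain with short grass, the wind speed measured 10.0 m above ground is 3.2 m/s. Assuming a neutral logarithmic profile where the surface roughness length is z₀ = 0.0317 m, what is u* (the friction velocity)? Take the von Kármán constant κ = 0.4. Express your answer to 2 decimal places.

u* ≈ 0.22 m/s

Log law: V(z) = (u*/κ) · ln(z/z₀) ⇒ u* = κ · V / ln(z/z₀)
u* = 0.4 × 3.2 / ln(10.0/0.0317) = 0.4 × 3.2 / 5.7540
   = 1.2800 / 5.7540 = 0.2225 m/s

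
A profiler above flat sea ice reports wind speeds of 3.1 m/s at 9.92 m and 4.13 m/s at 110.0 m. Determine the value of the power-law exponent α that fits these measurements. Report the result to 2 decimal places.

α ≈ 0.12

Power law: V₂/V₁ = (z₂/z₁)^α ⇒ α = ln(V₂/V₁) / ln(z₂/z₁)
α = ln(4.13/3.1) / ln(110.0/9.92) = ln(1.3323) / ln(11.0887)
  = 0.28688 / 2.40593 = 0.11924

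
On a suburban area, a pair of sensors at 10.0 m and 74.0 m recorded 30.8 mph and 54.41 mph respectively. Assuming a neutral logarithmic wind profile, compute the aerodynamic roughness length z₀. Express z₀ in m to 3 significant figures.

z₀ ≈ 0.735 m

Log law: V(z) ∝ ln(z/z₀). With r = V₁/V₂ = 30.8/54.41 = 0.56607,
r · ln(z₂/z₀) = ln(z₁/z₀) ⇒ ln z₀ = (ln z₁ − r·ln z₂)/(1 − r)
ln z₀ = (2.30259 − 0.56607×4.30407) / 0.43393 = -0.3084
z₀ = exp(-0.3084) = 0.7346 m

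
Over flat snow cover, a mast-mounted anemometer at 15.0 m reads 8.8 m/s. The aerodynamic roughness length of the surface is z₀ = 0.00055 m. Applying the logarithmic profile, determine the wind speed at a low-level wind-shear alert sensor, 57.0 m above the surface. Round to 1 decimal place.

10.0 m/s

Log law: V(z) ∝ ln(z/z₀), so V₂/V₁ = ln(z₂/z₀) / ln(z₁/z₀).
ln(57.0/0.00055) = 11.5486, ln(15.0/0.00055) = 10.2136
V₂ = 8.8 × 11.5486/10.2136 = 8.8 × 1.1307 = 9.9502 m/s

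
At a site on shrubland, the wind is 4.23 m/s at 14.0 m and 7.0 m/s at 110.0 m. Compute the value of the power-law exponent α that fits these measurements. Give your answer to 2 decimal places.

α ≈ 0.24

Power law: V₂/V₁ = (z₂/z₁)^α ⇒ α = ln(V₂/V₁) / ln(z₂/z₁)
α = ln(7.0/4.23) / ln(110.0/14.0) = ln(1.6548) / ln(7.8571)
  = 0.50371 / 2.06142 = 0.24435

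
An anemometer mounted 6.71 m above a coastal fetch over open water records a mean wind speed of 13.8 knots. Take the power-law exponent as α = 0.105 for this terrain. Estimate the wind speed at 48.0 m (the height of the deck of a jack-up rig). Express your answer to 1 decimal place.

17.0 knots

Power-law profile: V₂ = V₁ · (z₂/z₁)^α
V₂ = 13.8 × (48.0/6.71)^0.105 = 13.8 × (7.1535)^0.105
    = 13.8 × 1.2295 = 16.9669 knots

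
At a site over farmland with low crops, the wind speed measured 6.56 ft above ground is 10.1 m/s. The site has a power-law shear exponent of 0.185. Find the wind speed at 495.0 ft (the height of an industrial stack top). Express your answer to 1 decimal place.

Power-law profile: V₂ = V₁ · (z₂/z₁)^α
V₂ = 10.1 × (495.0/6.56)^0.185 = 10.1 × (75.4573)^0.185
    = 10.1 × 2.2252 = 22.4748 m/s

22.5 m/s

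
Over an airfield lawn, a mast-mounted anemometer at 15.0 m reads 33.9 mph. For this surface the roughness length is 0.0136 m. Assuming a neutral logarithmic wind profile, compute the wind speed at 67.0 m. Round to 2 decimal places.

41.14 mph

Log law: V(z) ∝ ln(z/z₀), so V₂/V₁ = ln(z₂/z₀) / ln(z₁/z₀).
ln(67.0/0.0136) = 8.5024, ln(15.0/0.0136) = 7.0057
V₂ = 33.9 × 8.5024/7.0057 = 33.9 × 1.2136 = 41.1421 mph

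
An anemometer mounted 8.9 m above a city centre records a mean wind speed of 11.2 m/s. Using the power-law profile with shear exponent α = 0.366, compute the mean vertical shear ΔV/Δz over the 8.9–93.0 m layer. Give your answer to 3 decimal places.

Power law: V₂ = V₁ · (z₂/z₁)^α = 11.2 × (10.4494)^0.366 = 26.4366 m/s
ΔV/Δz = (26.4366 − 11.2)/(93.0 − 8.9) = 15.2366/84.1000 = 0.18117 m/s/m

0.181 m/s/m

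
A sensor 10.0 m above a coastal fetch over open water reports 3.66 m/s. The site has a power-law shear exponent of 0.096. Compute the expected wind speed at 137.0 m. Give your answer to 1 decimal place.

Power-law profile: V₂ = V₁ · (z₂/z₁)^α
V₂ = 3.66 × (137.0/10.0)^0.096 = 3.66 × (13.7000)^0.096
    = 3.66 × 1.2857 = 4.7055 m/s

4.7 m/s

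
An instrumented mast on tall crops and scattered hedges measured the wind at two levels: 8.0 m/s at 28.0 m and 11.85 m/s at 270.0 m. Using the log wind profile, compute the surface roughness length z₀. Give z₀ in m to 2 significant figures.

z₀ ≈ 0.25 m

Log law: V(z) ∝ ln(z/z₀). With r = V₁/V₂ = 8.0/11.85 = 0.67511,
r · ln(z₂/z₀) = ln(z₁/z₀) ⇒ ln z₀ = (ln z₁ − r·ln z₂)/(1 − r)
ln z₀ = (3.33220 − 0.67511×5.59842) / 0.32489 = -1.3768
z₀ = exp(-1.3768) = 0.2524 m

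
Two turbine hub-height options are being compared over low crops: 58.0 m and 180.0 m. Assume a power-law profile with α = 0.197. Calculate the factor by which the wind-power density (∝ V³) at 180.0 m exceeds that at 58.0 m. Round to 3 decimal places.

1.953

Speed ratio: V_B/V_A = (z_B/z_A)^α = (180.0/58.0)^0.197 = (3.1034)^0.197 = 1.24995
Power-density ratio: P_B/P_A = (V_B/V_A)³ = (1.24995)³ = 1.95290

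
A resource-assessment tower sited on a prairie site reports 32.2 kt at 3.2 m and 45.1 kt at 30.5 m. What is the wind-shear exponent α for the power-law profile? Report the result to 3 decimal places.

Power law: V₂/V₁ = (z₂/z₁)^α ⇒ α = ln(V₂/V₁) / ln(z₂/z₁)
α = ln(45.1/32.2) / ln(30.5/3.2) = ln(1.4006) / ln(9.5312)
  = 0.33692 / 2.25458 = 0.14944

α ≈ 0.149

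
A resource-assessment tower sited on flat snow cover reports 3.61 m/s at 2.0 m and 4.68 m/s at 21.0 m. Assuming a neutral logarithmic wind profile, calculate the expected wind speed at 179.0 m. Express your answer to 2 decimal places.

5.66 m/s

Log law: V ∝ ln(z/z₀). From the pair, with r = V₁/V₂ = 0.77137,
ln z₀ = (ln z₁ − r·ln z₂)/(1 − r) = (0.6931 − 0.77137×3.0445)/0.22863 = -7.2400 → z₀ = 0.0007173 m
V₃ = V₁ · ln(z₃/z₀)/ln(z₁/z₀) = 3.61 × 12.4274/7.9331 = 5.6551 m/s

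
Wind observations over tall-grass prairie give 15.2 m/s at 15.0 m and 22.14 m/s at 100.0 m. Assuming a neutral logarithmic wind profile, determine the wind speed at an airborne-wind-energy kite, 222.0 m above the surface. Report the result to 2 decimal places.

Log law: V ∝ ln(z/z₀). From the pair, with r = V₁/V₂ = 0.68654,
ln z₀ = (ln z₁ − r·ln z₂)/(1 − r) = (2.7081 − 0.68654×4.6052)/0.31346 = -1.4470 → z₀ = 0.2353 m
V₃ = V₁ · ln(z₃/z₀)/ln(z₁/z₀) = 15.2 × 6.8497/4.1551 = 25.0574 m/s

25.06 m/s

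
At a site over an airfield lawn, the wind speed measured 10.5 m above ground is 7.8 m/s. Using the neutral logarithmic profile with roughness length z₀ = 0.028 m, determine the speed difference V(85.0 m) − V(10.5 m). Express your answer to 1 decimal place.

Log law: V₂ = V₁ · ln(z₂/z₀)/ln(z₁/z₀) = 7.8 × 8.0182/5.9269 = 10.5522 m/s
ΔV = 10.5522 − 7.8 = 2.7522 m/s

2.8 m/s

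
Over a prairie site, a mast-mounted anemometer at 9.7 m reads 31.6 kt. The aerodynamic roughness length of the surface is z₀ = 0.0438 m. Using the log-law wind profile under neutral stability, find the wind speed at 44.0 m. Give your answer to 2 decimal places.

40.45 kt

Log law: V(z) ∝ ln(z/z₀), so V₂/V₁ = ln(z₂/z₀) / ln(z₁/z₀).
ln(44.0/0.0438) = 6.9123, ln(9.7/0.0438) = 5.4002
V₂ = 31.6 × 6.9123/5.4002 = 31.6 × 1.2800 = 40.4480 kt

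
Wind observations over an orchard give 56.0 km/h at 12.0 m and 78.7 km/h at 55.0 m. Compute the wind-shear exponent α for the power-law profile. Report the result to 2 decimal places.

Power law: V₂/V₁ = (z₂/z₁)^α ⇒ α = ln(V₂/V₁) / ln(z₂/z₁)
α = ln(78.7/56.0) / ln(55.0/12.0) = ln(1.4054) / ln(4.5833)
  = 0.34029 / 1.52243 = 0.22352

α ≈ 0.22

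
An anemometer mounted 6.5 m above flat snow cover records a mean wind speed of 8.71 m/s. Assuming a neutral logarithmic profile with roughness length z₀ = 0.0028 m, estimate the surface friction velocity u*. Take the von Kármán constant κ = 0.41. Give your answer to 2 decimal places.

Log law: V(z) = (u*/κ) · ln(z/z₀) ⇒ u* = κ · V / ln(z/z₀)
u* = 0.41 × 8.71 / ln(6.5/0.0028) = 0.41 × 8.71 / 7.7499
   = 3.5711 / 7.7499 = 0.4608 m/s

u* ≈ 0.46 m/s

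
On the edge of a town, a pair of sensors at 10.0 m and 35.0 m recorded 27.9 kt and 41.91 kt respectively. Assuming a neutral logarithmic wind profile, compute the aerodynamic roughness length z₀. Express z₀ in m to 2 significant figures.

Log law: V(z) ∝ ln(z/z₀). With r = V₁/V₂ = 27.9/41.91 = 0.66571,
r · ln(z₂/z₀) = ln(z₁/z₀) ⇒ ln z₀ = (ln z₁ − r·ln z₂)/(1 − r)
ln z₀ = (2.30259 − 0.66571×3.55535) / 0.33429 = -0.1922
z₀ = exp(-0.1922) = 0.8251 m

z₀ ≈ 0.83 m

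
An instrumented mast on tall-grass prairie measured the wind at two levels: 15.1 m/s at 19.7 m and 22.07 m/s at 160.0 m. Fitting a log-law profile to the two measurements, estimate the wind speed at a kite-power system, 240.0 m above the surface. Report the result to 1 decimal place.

23.4 m/s

Log law: V ∝ ln(z/z₀). From the pair, with r = V₁/V₂ = 0.68419,
ln z₀ = (ln z₁ − r·ln z₂)/(1 − r) = (2.9806 − 0.68419×5.0752)/0.31581 = -1.5571 → z₀ = 0.2107 m
V₃ = V₁ · ln(z₃/z₀)/ln(z₁/z₀) = 15.1 × 7.0377/4.5377 = 23.4193 m/s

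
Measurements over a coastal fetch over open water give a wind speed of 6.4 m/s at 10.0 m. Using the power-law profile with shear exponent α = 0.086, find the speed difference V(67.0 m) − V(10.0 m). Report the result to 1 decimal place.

1.1 m/s

Power law: V₂ = V₁ · (z₂/z₁)^α = 6.4 × (6.7000)^0.086 = 7.5374 m/s
ΔV = 7.5374 − 6.4 = 1.1374 m/s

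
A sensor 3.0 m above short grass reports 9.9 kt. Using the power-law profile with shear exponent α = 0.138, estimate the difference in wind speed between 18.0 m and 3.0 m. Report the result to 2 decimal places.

2.78 kt

Power law: V₂ = V₁ · (z₂/z₁)^α = 9.9 × (6.0000)^0.138 = 12.6771 kt
ΔV = 12.6771 − 9.9 = 2.7771 kt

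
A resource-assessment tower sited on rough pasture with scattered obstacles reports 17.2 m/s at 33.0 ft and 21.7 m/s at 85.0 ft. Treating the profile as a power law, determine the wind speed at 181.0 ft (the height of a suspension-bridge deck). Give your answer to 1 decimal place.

26.1 m/s

First find α: α = ln(V₂/V₁)/ln(z₂/z₁) = ln(21.7/17.2)/ln(85.0/33.0) = 0.23240/0.94614 = 0.2456
Extrapolate from 85.0 ft to 181.0 ft: V₃ = 21.7 × (181.0/85.0)^0.2456 = 21.7 × 1.2040 = 26.1271 m/s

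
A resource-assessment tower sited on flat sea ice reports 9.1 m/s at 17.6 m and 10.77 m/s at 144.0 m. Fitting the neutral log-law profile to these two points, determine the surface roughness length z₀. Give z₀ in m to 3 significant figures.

z₀ ≈ 0.000187 m

Log law: V(z) ∝ ln(z/z₀). With r = V₁/V₂ = 9.1/10.77 = 0.84494,
r · ln(z₂/z₀) = ln(z₁/z₀) ⇒ ln z₀ = (ln z₁ − r·ln z₂)/(1 − r)
ln z₀ = (2.86790 − 0.84494×4.96981) / 0.15506 = -8.5856
z₀ = exp(-8.5856) = 0.0001868 m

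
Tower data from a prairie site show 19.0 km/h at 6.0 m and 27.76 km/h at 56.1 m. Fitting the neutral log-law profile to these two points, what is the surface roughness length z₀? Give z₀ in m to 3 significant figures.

Log law: V(z) ∝ ln(z/z₀). With r = V₁/V₂ = 19.0/27.76 = 0.68444,
r · ln(z₂/z₀) = ln(z₁/z₀) ⇒ ln z₀ = (ln z₁ − r·ln z₂)/(1 − r)
ln z₀ = (1.79176 − 0.68444×4.02714) / 0.31556 = -3.0567
z₀ = exp(-3.0567) = 0.04704 m

z₀ ≈ 0.0470 m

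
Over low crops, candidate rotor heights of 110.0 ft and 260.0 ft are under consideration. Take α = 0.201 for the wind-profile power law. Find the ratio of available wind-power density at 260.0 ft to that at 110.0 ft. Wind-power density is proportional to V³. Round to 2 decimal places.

Speed ratio: V_B/V_A = (z_B/z_A)^α = (260.0/110.0)^0.201 = (2.3636)^0.201 = 1.18875
Power-density ratio: P_B/P_A = (V_B/V_A)³ = (1.18875)³ = 1.67984

1.68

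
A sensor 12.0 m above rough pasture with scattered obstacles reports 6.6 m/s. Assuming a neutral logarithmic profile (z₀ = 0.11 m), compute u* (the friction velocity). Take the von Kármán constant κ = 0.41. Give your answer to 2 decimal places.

Log law: V(z) = (u*/κ) · ln(z/z₀) ⇒ u* = κ · V / ln(z/z₀)
u* = 0.41 × 6.6 / ln(12.0/0.11) = 0.41 × 6.6 / 4.6922
   = 2.7060 / 4.6922 = 0.5767 m/s

u* ≈ 0.58 m/s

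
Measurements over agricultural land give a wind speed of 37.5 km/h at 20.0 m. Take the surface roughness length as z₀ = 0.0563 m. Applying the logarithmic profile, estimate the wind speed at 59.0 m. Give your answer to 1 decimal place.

Log law: V(z) ∝ ln(z/z₀), so V₂/V₁ = ln(z₂/z₀) / ln(z₁/z₀).
ln(59.0/0.0563) = 6.9546, ln(20.0/0.0563) = 5.8728
V₂ = 37.5 × 6.9546/5.8728 = 37.5 × 1.1842 = 44.4077 km/h

44.4 km/h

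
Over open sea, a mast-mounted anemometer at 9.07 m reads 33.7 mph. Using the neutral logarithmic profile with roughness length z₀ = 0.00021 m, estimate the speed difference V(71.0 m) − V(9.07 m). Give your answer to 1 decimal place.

6.5 mph

Log law: V₂ = V₁ · ln(z₂/z₀)/ln(z₁/z₀) = 33.7 × 12.7311/10.6734 = 40.1970 mph
ΔV = 40.1970 − 33.7 = 6.4970 mph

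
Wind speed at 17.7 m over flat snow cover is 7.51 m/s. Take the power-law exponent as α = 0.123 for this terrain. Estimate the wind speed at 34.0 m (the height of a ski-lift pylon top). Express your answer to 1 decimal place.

8.1 m/s

Power-law profile: V₂ = V₁ · (z₂/z₁)^α
V₂ = 7.51 × (34.0/17.7)^0.123 = 7.51 × (1.9209)^0.123
    = 7.51 × 1.0836 = 8.1379 m/s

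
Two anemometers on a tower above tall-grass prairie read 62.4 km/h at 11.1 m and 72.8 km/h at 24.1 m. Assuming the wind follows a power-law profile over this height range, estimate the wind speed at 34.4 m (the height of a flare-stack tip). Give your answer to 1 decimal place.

78.1 km/h

First find α: α = ln(V₂/V₁)/ln(z₂/z₁) = ln(72.8/62.4)/ln(24.1/11.1) = 0.15415/0.77527 = 0.1988
Extrapolate from 24.1 m to 34.4 m: V₃ = 72.8 × (34.4/24.1)^0.1988 = 72.8 × 1.0733 = 78.1375 km/h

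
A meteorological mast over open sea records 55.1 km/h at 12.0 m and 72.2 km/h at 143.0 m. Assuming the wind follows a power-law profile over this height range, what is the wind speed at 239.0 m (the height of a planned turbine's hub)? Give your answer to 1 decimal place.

76.4 km/h

First find α: α = ln(V₂/V₁)/ln(z₂/z₁) = ln(72.2/55.1)/ln(143.0/12.0) = 0.27029/2.47794 = 0.1091
Extrapolate from 143.0 m to 239.0 m: V₃ = 72.2 × (239.0/143.0)^0.1091 = 72.2 × 1.0576 = 76.3605 km/h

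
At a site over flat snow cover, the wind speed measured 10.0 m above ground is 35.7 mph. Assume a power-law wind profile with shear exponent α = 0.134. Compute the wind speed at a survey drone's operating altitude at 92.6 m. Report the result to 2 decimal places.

Power-law profile: V₂ = V₁ · (z₂/z₁)^α
V₂ = 35.7 × (92.6/10.0)^0.134 = 35.7 × (9.2600)^0.134
    = 35.7 × 1.3475 = 48.1054 mph

48.11 mph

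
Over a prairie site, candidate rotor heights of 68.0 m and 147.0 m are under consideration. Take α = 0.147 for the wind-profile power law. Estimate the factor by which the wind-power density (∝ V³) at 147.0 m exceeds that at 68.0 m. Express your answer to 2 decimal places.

Speed ratio: V_B/V_A = (z_B/z_A)^α = (147.0/68.0)^0.147 = (2.1618)^0.147 = 1.12000
Power-density ratio: P_B/P_A = (V_B/V_A)³ = (1.12000)³ = 1.40492

1.40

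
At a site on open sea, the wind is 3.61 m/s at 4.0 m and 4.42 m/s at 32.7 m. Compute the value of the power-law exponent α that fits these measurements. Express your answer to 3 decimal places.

Power law: V₂/V₁ = (z₂/z₁)^α ⇒ α = ln(V₂/V₁) / ln(z₂/z₁)
α = ln(4.42/3.61) / ln(32.7/4.0) = ln(1.2244) / ln(8.1750)
  = 0.20243 / 2.10108 = 0.09635

α ≈ 0.096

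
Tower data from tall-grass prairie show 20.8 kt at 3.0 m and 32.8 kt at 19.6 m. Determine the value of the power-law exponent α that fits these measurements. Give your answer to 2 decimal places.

α ≈ 0.24

Power law: V₂/V₁ = (z₂/z₁)^α ⇒ α = ln(V₂/V₁) / ln(z₂/z₁)
α = ln(32.8/20.8) / ln(19.6/3.0) = ln(1.5769) / ln(6.5333)
  = 0.45548 / 1.87692 = 0.24267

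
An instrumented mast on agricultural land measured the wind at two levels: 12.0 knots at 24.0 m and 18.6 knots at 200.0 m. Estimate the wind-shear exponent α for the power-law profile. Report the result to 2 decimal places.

Power law: V₂/V₁ = (z₂/z₁)^α ⇒ α = ln(V₂/V₁) / ln(z₂/z₁)
α = ln(18.6/12.0) / ln(200.0/24.0) = ln(1.5500) / ln(8.3333)
  = 0.43825 / 2.12026 = 0.20670

α ≈ 0.21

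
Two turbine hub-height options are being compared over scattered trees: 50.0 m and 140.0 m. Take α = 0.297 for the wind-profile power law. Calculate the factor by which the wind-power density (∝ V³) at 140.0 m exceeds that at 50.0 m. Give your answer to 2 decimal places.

2.50

Speed ratio: V_B/V_A = (z_B/z_A)^α = (140.0/50.0)^0.297 = (2.8000)^0.297 = 1.35771
Power-density ratio: P_B/P_A = (V_B/V_A)³ = (1.35771)³ = 2.50275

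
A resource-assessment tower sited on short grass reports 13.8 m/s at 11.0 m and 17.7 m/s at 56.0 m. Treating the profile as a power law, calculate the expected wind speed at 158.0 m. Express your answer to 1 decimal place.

20.7 m/s

First find α: α = ln(V₂/V₁)/ln(z₂/z₁) = ln(17.7/13.8)/ln(56.0/11.0) = 0.24890/1.62746 = 0.1529
Extrapolate from 56.0 m to 158.0 m: V₃ = 17.7 × (158.0/56.0)^0.1529 = 17.7 × 1.1719 = 20.7427 m/s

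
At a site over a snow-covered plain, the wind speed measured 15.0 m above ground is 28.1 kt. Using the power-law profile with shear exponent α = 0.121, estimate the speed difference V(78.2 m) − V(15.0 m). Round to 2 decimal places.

6.21 kt

Power law: V₂ = V₁ · (z₂/z₁)^α = 28.1 × (5.2133)^0.121 = 34.3145 kt
ΔV = 34.3145 − 28.1 = 6.2145 kt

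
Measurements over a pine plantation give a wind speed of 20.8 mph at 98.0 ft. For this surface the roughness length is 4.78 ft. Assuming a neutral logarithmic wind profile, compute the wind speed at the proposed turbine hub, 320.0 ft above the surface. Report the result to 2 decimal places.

28.95 mph

Log law: V(z) ∝ ln(z/z₀), so V₂/V₁ = ln(z₂/z₀) / ln(z₁/z₀).
ln(320.0/4.78) = 4.2039, ln(98.0/4.78) = 3.0205
V₂ = 20.8 × 4.2039/3.0205 = 20.8 × 1.3918 = 28.9488 mph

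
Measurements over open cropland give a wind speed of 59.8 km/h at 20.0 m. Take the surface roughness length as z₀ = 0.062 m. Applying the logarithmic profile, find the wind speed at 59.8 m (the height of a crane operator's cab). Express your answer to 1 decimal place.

71.1 km/h

Log law: V(z) ∝ ln(z/z₀), so V₂/V₁ = ln(z₂/z₀) / ln(z₁/z₀).
ln(59.8/0.062) = 6.8716, ln(20.0/0.062) = 5.7764
V₂ = 59.8 × 6.8716/5.7764 = 59.8 × 1.1896 = 71.1389 km/h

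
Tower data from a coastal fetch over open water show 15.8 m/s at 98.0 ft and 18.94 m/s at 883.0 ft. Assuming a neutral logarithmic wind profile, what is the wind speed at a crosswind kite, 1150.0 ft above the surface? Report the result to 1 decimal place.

19.3 m/s

Log law: V ∝ ln(z/z₀). From the pair, with r = V₁/V₂ = 0.83421,
ln z₀ = (ln z₁ − r·ln z₂)/(1 − r) = (4.5850 − 0.83421×6.7833)/0.16579 = -6.4768 → z₀ = 0.001539 ft
V₃ = V₁ · ln(z₃/z₀)/ln(z₁/z₀) = 15.8 × 13.5243/11.0618 = 19.3174 m/s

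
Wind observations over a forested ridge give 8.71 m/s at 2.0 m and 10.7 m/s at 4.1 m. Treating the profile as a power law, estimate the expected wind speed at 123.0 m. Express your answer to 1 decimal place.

28.4 m/s

First find α: α = ln(V₂/V₁)/ln(z₂/z₁) = ln(10.7/8.71)/ln(4.1/2.0) = 0.20577/0.71784 = 0.2867
Extrapolate from 4.1 m to 123.0 m: V₃ = 10.7 × (123.0/4.1)^0.2867 = 10.7 × 2.6511 = 28.3666 m/s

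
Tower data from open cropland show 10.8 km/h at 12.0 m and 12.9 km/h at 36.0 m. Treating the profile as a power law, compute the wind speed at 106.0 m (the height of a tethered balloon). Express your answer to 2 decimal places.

First find α: α = ln(V₂/V₁)/ln(z₂/z₁) = ln(12.9/10.8)/ln(36.0/12.0) = 0.17768/1.09861 = 0.1617
Extrapolate from 36.0 m to 106.0 m: V₃ = 12.9 × (106.0/36.0)^0.1617 = 12.9 × 1.1908 = 15.3618 km/h

15.36 km/h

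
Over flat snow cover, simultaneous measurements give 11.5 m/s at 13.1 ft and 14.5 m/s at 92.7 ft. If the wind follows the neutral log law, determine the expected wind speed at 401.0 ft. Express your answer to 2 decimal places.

16.75 m/s

Log law: V ∝ ln(z/z₀). From the pair, with r = V₁/V₂ = 0.79310,
ln z₀ = (ln z₁ − r·ln z₂)/(1 − r) = (2.5726 − 0.79310×4.5294)/0.20690 = -4.9283 → z₀ = 0.007239 ft
V₃ = V₁ · ln(z₃/z₀)/ln(z₁/z₀) = 11.5 × 10.9222/7.5009 = 16.7454 m/s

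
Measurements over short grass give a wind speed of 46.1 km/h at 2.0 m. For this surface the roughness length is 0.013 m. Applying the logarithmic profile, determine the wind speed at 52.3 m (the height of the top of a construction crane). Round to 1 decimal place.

76.0 km/h

Log law: V(z) ∝ ln(z/z₀), so V₂/V₁ = ln(z₂/z₀) / ln(z₁/z₀).
ln(52.3/0.013) = 8.2998, ln(2.0/0.013) = 5.0360
V₂ = 46.1 × 8.2998/5.0360 = 46.1 × 1.6481 = 75.9778 km/h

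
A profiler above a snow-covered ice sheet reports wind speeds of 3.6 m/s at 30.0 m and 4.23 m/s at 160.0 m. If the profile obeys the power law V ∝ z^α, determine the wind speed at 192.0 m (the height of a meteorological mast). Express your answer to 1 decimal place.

First find α: α = ln(V₂/V₁)/ln(z₂/z₁) = ln(4.23/3.6)/ln(160.0/30.0) = 0.16127/1.67398 = 0.0963
Extrapolate from 160.0 m to 192.0 m: V₃ = 4.23 × (192.0/160.0)^0.0963 = 4.23 × 1.0177 = 4.3050 m/s

4.3 m/s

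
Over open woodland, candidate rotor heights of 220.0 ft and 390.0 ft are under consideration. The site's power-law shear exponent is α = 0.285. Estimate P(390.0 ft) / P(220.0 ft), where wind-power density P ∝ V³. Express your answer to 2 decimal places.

1.63

Speed ratio: V_B/V_A = (z_B/z_A)^α = (390.0/220.0)^0.285 = (1.7727)^0.285 = 1.17723
Power-density ratio: P_B/P_A = (V_B/V_A)³ = (1.17723)³ = 1.63151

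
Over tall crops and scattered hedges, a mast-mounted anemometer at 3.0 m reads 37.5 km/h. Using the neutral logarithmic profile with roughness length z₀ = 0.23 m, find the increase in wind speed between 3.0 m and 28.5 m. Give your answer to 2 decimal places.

32.87 km/h

Log law: V₂ = V₁ · ln(z₂/z₀)/ln(z₁/z₀) = 37.5 × 4.8196/2.5683 = 70.3715 km/h
ΔV = 70.3715 − 37.5 = 32.8715 km/h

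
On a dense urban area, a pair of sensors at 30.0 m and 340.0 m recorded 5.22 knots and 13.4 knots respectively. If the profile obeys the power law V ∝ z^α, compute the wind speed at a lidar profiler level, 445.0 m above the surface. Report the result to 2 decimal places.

14.88 knots

First find α: α = ln(V₂/V₁)/ln(z₂/z₁) = ln(13.4/5.22)/ln(340.0/30.0) = 0.94276/2.42775 = 0.3883
Extrapolate from 340.0 m to 445.0 m: V₃ = 13.4 × (445.0/340.0)^0.3883 = 13.4 × 1.1102 = 14.8762 knots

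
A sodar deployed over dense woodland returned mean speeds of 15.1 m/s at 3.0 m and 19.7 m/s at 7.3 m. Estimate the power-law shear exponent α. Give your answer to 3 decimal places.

α ≈ 0.299

Power law: V₂/V₁ = (z₂/z₁)^α ⇒ α = ln(V₂/V₁) / ln(z₂/z₁)
α = ln(19.7/15.1) / ln(7.3/3.0) = ln(1.3046) / ln(2.4333)
  = 0.26592 / 0.88926 = 0.29904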